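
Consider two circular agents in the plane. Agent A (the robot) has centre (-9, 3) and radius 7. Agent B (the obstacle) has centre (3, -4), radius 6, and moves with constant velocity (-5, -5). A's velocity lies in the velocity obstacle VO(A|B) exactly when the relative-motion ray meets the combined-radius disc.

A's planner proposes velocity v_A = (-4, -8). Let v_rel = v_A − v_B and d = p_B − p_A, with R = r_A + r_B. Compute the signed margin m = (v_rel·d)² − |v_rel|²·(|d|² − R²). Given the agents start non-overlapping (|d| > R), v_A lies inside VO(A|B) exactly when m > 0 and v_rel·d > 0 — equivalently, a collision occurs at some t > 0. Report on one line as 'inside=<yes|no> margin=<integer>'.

d = (12, -7),  |d|² = 193;  R = 7+6 = 13,  c = 193−13² = 24
v_rel = (1, -3),  |v_rel|² = 10;  v_rel·d = (1)·(12) + (-3)·(-7) = 33
10·t² − 66·t + 24 = 0  ⇒  m = 33² − 10·24 = 849
m = 849 > 0,  v_rel·d = 33 > 0  ⇒  inside

inside=yes margin=849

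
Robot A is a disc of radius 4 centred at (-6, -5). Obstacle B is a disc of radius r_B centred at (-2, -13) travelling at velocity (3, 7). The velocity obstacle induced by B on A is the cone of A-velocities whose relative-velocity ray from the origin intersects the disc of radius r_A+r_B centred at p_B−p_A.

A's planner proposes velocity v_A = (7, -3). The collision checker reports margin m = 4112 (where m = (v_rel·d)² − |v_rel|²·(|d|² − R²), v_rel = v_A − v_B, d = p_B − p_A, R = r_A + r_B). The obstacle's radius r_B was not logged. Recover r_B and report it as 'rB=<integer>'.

m = 4112
d = (4, -8);  v_rel = (4, -10),  |v_rel|² = 116
v_rel×d = (4)·(-8) − (-10)·(4) = 8
since m = R²·116 − 8²:  R² = (64 + 4112) / 116 = 36
R = √36 = 6  ⇒  r_B = 6 − 4 = 2

rB=2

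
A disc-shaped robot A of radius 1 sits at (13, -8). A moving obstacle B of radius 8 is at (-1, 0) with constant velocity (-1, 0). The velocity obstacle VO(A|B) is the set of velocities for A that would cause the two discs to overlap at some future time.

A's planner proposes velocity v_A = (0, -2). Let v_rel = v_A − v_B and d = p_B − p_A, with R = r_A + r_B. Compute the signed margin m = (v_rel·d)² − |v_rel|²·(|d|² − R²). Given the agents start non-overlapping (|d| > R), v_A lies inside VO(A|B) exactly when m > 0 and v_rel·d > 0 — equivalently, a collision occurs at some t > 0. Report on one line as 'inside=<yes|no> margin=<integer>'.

d = (-14, 8),  |d|² = 260;  R = 1+8 = 9,  c = 260−9² = 179
v_rel = (1, -2),  |v_rel|² = 5;  v_rel·d = (1)·(-14) + (-2)·(8) = -30
5·t² + 60·t + 179 = 0  ⇒  m = (-30)² − 5·179 = 5
m = 5 > 0,  v_rel·d = -30 < 0  ⇒  outside

inside=no margin=5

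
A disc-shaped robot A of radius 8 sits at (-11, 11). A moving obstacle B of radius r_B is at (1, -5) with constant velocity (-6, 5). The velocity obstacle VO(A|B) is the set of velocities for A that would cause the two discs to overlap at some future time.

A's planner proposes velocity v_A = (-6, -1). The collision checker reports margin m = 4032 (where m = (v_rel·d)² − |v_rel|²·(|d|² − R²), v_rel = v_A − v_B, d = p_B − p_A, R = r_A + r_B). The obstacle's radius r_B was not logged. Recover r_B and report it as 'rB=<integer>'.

m = 4032
d = (12, -16);  v_rel = (0, -6),  |v_rel|² = 36
v_rel×d = (0)·(-16) − (-6)·(12) = 72
since m = R²·36 − 72²:  R² = (5184 + 4032) / 36 = 256
R = √256 = 16  ⇒  r_B = 16 − 8 = 8

rB=8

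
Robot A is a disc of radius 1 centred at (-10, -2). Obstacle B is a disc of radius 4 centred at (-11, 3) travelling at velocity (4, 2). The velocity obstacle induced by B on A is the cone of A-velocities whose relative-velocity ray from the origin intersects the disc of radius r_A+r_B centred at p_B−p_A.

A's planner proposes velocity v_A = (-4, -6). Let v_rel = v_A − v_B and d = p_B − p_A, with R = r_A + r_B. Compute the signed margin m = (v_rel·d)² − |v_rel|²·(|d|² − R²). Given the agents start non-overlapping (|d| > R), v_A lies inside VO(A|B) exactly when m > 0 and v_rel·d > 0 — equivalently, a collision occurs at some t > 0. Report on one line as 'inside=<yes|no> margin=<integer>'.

d = (-1, 5),  |d|² = 26;  R = 1+4 = 5,  c = 26−5² = 1
v_rel = (-8, -8),  |v_rel|² = 128;  v_rel·d = (-8)·(-1) + (-8)·(5) = -32
128·t² + 64·t + 1 = 0  ⇒  m = (-32)² − 128·1 = 896
m = 896 > 0,  v_rel·d = -32 < 0  ⇒  outside

inside=no margin=896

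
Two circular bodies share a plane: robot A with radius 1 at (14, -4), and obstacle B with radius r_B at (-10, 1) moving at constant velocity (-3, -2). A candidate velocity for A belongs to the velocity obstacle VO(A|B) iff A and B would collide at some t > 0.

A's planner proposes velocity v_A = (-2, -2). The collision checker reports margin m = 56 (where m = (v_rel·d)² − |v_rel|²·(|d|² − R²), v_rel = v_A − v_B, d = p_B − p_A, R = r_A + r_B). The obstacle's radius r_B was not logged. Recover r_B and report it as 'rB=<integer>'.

m = 56
d = (-24, 5);  v_rel = (1, 0),  |v_rel|² = 1
v_rel×d = (1)·(5) − (0)·(-24) = 5
since m = R²·1 − 5²:  R² = (25 + 56) / 1 = 81
R = √81 = 9  ⇒  r_B = 9 − 1 = 8

rB=8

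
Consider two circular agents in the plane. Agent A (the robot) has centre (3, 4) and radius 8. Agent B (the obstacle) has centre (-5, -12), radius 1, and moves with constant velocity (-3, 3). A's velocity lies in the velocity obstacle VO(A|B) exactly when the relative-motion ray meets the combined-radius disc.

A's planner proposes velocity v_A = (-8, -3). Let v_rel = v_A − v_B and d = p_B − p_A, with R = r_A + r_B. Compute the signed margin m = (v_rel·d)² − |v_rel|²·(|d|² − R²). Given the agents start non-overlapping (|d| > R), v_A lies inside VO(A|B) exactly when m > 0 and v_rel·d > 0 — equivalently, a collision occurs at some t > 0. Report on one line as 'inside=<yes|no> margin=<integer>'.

d = (-8, -16),  |d|² = 320;  R = 8+1 = 9,  c = 320−9² = 239
v_rel = (-5, -6),  |v_rel|² = 61;  v_rel·d = (-5)·(-8) + (-6)·(-16) = 136
61·t² − 272·t + 239 = 0  ⇒  m = 136² − 61·239 = 3917
m = 3917 > 0,  v_rel·d = 136 > 0  ⇒  inside

inside=yes margin=3917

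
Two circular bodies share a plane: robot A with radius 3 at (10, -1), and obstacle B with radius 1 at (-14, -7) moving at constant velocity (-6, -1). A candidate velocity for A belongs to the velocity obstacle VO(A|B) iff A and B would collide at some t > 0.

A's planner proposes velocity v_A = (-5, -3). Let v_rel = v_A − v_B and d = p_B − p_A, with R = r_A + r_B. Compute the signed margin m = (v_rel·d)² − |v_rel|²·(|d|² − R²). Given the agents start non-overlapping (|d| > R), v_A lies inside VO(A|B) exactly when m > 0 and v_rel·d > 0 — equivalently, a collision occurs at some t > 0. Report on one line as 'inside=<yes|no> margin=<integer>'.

d = (-24, -6),  |d|² = 612;  R = 3+1 = 4,  c = 612−4² = 596
v_rel = (1, -2),  |v_rel|² = 5;  v_rel·d = (1)·(-24) + (-2)·(-6) = -12
5·t² + 24·t + 596 = 0  ⇒  m = (-12)² − 5·596 = -2836
m = -2836 < 0,  v_rel·d = -12 < 0  ⇒  outside

inside=no margin=-2836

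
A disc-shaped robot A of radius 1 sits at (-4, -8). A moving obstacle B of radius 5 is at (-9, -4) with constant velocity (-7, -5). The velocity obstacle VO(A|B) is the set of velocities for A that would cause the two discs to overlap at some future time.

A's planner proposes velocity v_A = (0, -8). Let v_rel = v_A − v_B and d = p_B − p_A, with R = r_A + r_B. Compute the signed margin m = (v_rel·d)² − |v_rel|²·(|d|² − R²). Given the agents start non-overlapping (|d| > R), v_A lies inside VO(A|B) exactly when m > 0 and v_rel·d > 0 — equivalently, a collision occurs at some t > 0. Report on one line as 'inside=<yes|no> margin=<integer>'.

d = (-5, 4),  |d|² = 41;  R = 1+5 = 6,  c = 41−6² = 5
v_rel = (7, -3),  |v_rel|² = 58;  v_rel·d = (7)·(-5) + (-3)·(4) = -47
58·t² + 94·t + 5 = 0  ⇒  m = (-47)² − 58·5 = 1919
m = 1919 > 0,  v_rel·d = -47 < 0  ⇒  outside

inside=no margin=1919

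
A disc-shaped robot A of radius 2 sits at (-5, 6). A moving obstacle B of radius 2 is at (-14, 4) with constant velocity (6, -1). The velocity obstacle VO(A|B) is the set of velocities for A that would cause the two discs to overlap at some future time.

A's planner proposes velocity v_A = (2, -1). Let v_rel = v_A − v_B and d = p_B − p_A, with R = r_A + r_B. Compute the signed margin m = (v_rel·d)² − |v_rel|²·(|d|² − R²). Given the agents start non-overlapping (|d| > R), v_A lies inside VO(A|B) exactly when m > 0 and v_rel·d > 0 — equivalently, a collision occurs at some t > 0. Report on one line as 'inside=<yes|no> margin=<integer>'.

d = (-9, -2),  |d|² = 85;  R = 2+2 = 4,  c = 85−4² = 69
v_rel = (-4, 0),  |v_rel|² = 16;  v_rel·d = (-4)·(-9) + (0)·(-2) = 36
16·t² − 72·t + 69 = 0  ⇒  m = 36² − 16·69 = 192
m = 192 > 0,  v_rel·d = 36 > 0  ⇒  inside

inside=yes margin=192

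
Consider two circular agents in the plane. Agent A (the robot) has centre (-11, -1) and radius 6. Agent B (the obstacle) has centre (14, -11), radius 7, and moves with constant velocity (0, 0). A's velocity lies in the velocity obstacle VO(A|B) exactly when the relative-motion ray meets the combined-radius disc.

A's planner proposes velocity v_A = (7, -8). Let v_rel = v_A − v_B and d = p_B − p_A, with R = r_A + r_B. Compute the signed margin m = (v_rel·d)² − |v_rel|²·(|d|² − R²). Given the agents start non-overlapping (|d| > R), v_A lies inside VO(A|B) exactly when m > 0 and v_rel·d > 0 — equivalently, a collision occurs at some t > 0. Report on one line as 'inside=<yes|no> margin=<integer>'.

d = (25, -10),  |d|² = 725;  R = 6+7 = 13,  c = 725−13² = 556
v_rel = (7, -8),  |v_rel|² = 113;  v_rel·d = (7)·(25) + (-8)·(-10) = 255
113·t² − 510·t + 556 = 0  ⇒  m = 255² − 113·556 = 2197
m = 2197 > 0,  v_rel·d = 255 > 0  ⇒  inside

inside=yes margin=2197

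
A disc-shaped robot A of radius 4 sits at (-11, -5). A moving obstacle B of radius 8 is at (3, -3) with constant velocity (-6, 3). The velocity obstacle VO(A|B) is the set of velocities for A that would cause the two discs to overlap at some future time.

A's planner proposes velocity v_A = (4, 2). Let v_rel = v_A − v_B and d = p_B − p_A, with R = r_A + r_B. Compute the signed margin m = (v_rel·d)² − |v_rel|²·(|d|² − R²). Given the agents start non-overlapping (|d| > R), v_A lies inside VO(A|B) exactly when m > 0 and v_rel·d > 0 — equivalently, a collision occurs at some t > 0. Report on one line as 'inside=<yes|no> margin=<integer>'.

d = (14, 2),  |d|² = 200;  R = 4+8 = 12,  c = 200−12² = 56
v_rel = (10, -1),  |v_rel|² = 101;  v_rel·d = (10)·(14) + (-1)·(2) = 138
101·t² − 276·t + 56 = 0  ⇒  m = 138² − 101·56 = 13388
m = 13388 > 0,  v_rel·d = 138 > 0  ⇒  inside

inside=yes margin=13388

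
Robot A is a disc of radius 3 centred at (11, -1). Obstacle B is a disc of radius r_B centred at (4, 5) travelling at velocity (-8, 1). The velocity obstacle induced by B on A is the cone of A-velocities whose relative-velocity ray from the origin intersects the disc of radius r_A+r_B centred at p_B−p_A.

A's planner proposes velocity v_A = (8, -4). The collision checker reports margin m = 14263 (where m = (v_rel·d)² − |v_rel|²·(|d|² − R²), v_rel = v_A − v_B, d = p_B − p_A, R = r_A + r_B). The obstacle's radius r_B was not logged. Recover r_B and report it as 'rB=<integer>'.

m = 14263
d = (-7, 6);  v_rel = (16, -5),  |v_rel|² = 281
v_rel×d = (16)·(6) − (-5)·(-7) = 61
since m = R²·281 − 61²:  R² = (3721 + 14263) / 281 = 64
R = √64 = 8  ⇒  r_B = 8 − 3 = 5

rB=5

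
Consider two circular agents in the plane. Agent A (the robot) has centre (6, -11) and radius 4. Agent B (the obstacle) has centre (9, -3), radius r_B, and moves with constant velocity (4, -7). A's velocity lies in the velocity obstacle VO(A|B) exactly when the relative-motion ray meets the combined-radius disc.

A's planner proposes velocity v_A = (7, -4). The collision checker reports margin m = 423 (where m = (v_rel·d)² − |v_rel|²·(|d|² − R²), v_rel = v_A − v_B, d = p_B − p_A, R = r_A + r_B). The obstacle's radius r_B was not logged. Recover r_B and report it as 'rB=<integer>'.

m = 423
d = (3, 8);  v_rel = (3, 3),  |v_rel|² = 18
v_rel×d = (3)·(8) − (3)·(3) = 15
since m = R²·18 − 15²:  R² = (225 + 423) / 18 = 36
R = √36 = 6  ⇒  r_B = 6 − 4 = 2

rB=2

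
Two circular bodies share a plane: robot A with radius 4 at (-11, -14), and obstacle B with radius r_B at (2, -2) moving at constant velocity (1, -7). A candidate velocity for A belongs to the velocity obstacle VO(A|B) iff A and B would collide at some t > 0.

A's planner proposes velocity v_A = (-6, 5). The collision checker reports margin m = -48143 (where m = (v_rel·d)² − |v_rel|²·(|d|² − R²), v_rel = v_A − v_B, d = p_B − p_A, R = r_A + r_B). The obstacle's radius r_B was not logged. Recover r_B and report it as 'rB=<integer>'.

m = -48143
d = (13, 12);  v_rel = (-7, 12),  |v_rel|² = 193
v_rel×d = (-7)·(12) − (12)·(13) = -240
since m = R²·193 − (-240)²:  R² = (57600 + -48143) / 193 = 49
R = √49 = 7  ⇒  r_B = 7 − 4 = 3

rB=3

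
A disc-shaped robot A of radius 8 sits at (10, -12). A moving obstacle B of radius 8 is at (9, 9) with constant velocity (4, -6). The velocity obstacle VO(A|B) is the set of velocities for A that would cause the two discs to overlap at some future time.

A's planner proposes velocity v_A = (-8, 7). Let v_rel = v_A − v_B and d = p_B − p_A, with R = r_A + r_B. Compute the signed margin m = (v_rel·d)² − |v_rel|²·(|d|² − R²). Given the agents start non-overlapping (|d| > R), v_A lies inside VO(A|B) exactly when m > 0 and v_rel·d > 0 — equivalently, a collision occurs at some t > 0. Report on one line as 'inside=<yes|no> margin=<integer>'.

d = (-1, 21),  |d|² = 442;  R = 8+8 = 16,  c = 442−16² = 186
v_rel = (-12, 13),  |v_rel|² = 313;  v_rel·d = (-12)·(-1) + (13)·(21) = 285
313·t² − 570·t + 186 = 0  ⇒  m = 285² − 313·186 = 23007
m = 23007 > 0,  v_rel·d = 285 > 0  ⇒  inside

inside=yes margin=23007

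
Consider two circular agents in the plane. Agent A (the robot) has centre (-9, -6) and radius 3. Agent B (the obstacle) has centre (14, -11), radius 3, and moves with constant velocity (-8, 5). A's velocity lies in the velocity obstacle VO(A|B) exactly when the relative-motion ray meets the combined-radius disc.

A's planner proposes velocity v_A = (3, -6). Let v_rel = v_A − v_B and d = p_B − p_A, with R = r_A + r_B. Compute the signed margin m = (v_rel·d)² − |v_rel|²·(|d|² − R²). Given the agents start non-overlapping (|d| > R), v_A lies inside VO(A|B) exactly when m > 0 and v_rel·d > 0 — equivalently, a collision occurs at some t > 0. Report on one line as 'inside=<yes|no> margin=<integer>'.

d = (23, -5),  |d|² = 554;  R = 3+3 = 6,  c = 554−6² = 518
v_rel = (11, -11),  |v_rel|² = 242;  v_rel·d = (11)·(23) + (-11)·(-5) = 308
242·t² − 616·t + 518 = 0  ⇒  m = 308² − 242·518 = -30492
m = -30492 < 0,  v_rel·d = 308 > 0  ⇒  outside

inside=no margin=-30492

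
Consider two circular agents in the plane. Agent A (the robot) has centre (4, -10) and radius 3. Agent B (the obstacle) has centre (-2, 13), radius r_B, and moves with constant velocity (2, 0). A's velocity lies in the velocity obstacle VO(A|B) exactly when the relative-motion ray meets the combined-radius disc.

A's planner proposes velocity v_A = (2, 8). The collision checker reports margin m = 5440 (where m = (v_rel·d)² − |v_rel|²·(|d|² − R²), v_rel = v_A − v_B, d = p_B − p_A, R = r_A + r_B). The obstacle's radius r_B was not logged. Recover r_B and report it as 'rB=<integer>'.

m = 5440
d = (-6, 23);  v_rel = (0, 8),  |v_rel|² = 64
v_rel×d = (0)·(23) − (8)·(-6) = 48
since m = R²·64 − 48²:  R² = (2304 + 5440) / 64 = 121
R = √121 = 11  ⇒  r_B = 11 − 3 = 8

rB=8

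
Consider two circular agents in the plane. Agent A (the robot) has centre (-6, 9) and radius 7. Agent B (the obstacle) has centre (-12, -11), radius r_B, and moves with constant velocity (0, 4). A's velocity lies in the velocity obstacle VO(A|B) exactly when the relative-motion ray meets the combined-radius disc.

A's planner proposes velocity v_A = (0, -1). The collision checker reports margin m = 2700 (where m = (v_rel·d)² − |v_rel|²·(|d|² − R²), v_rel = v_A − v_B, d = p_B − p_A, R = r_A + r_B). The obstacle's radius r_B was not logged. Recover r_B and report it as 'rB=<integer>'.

m = 2700
d = (-6, -20);  v_rel = (0, -5),  |v_rel|² = 25
v_rel×d = (0)·(-20) − (-5)·(-6) = -30
since m = R²·25 − (-30)²:  R² = (900 + 2700) / 25 = 144
R = √144 = 12  ⇒  r_B = 12 − 7 = 5

rB=5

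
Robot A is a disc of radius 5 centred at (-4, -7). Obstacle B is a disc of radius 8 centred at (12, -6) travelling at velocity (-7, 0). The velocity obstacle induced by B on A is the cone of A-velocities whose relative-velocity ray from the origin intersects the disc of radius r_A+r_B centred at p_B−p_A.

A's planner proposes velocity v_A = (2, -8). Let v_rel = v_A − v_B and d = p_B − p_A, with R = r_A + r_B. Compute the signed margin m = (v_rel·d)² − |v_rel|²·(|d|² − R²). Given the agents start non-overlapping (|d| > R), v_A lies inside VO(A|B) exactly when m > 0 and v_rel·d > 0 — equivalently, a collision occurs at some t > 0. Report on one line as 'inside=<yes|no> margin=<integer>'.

d = (16, 1),  |d|² = 257;  R = 5+8 = 13,  c = 257−13² = 88
v_rel = (9, -8),  |v_rel|² = 145;  v_rel·d = (9)·(16) + (-8)·(1) = 136
145·t² − 272·t + 88 = 0  ⇒  m = 136² − 145·88 = 5736
m = 5736 > 0,  v_rel·d = 136 > 0  ⇒  inside

inside=yes margin=5736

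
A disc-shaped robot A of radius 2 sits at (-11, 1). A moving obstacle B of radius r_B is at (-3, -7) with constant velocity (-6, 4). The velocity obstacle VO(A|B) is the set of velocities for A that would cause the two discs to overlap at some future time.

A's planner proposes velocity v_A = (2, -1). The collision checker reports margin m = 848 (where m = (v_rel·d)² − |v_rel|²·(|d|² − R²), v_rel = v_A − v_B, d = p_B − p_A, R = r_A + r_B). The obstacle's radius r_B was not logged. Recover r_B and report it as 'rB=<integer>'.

m = 848
d = (8, -8);  v_rel = (8, -5),  |v_rel|² = 89
v_rel×d = (8)·(-8) − (-5)·(8) = -24
since m = R²·89 − (-24)²:  R² = (576 + 848) / 89 = 16
R = √16 = 4  ⇒  r_B = 4 − 2 = 2

rB=2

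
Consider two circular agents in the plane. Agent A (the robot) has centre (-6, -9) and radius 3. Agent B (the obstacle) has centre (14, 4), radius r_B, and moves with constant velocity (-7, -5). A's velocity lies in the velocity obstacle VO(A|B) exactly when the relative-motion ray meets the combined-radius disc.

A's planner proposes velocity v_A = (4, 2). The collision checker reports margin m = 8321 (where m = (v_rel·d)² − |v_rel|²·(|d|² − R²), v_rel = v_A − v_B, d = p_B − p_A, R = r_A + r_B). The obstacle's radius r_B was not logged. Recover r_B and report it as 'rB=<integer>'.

m = 8321
d = (20, 13);  v_rel = (11, 7),  |v_rel|² = 170
v_rel×d = (11)·(13) − (7)·(20) = 3
since m = R²·170 − 3²:  R² = (9 + 8321) / 170 = 49
R = √49 = 7  ⇒  r_B = 7 − 3 = 4

rB=4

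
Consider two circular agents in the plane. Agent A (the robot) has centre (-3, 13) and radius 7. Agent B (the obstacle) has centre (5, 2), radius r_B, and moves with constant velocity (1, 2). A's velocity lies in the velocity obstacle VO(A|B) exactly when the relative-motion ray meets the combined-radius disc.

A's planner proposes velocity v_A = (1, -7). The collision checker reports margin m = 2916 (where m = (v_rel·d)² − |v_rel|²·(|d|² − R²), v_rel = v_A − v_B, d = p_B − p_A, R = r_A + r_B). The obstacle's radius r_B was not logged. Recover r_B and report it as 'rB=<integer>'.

m = 2916
d = (8, -11);  v_rel = (0, -9),  |v_rel|² = 81
v_rel×d = (0)·(-11) − (-9)·(8) = 72
since m = R²·81 − 72²:  R² = (5184 + 2916) / 81 = 100
R = √100 = 10  ⇒  r_B = 10 − 7 = 3

rB=3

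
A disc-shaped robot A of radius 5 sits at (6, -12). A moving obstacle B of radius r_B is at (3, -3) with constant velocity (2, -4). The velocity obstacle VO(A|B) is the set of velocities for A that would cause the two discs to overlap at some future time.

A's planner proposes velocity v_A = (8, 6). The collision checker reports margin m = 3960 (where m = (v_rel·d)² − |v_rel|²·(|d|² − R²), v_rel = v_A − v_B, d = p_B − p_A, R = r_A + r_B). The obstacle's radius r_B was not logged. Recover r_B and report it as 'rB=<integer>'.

m = 3960
d = (-3, 9);  v_rel = (6, 10),  |v_rel|² = 136
v_rel×d = (6)·(9) − (10)·(-3) = 84
since m = R²·136 − 84²:  R² = (7056 + 3960) / 136 = 81
R = √81 = 9  ⇒  r_B = 9 − 5 = 4

rB=4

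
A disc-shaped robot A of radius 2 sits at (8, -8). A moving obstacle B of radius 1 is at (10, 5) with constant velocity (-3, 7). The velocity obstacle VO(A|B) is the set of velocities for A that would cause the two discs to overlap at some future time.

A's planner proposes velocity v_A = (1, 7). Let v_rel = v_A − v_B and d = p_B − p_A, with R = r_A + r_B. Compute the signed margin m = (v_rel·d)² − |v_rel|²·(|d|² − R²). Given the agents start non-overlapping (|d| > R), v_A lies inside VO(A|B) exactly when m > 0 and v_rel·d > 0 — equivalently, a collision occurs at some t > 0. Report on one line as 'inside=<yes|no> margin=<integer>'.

d = (2, 13),  |d|² = 173;  R = 2+1 = 3,  c = 173−3² = 164
v_rel = (4, 0),  |v_rel|² = 16;  v_rel·d = (4)·(2) + (0)·(13) = 8
16·t² − 16·t + 164 = 0  ⇒  m = 8² − 16·164 = -2560
m = -2560 < 0,  v_rel·d = 8 > 0  ⇒  outside

inside=no margin=-2560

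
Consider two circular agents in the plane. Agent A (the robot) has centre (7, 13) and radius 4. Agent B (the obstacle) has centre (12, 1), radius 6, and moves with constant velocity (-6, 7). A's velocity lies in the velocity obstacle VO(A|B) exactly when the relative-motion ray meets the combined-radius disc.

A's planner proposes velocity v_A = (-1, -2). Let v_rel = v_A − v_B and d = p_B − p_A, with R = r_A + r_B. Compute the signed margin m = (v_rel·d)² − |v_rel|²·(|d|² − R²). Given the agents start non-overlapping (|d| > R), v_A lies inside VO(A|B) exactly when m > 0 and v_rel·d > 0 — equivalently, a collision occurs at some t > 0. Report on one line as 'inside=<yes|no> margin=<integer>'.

d = (5, -12),  |d|² = 169;  R = 4+6 = 10,  c = 169−10² = 69
v_rel = (5, -9),  |v_rel|² = 106;  v_rel·d = (5)·(5) + (-9)·(-12) = 133
106·t² − 266·t + 69 = 0  ⇒  m = 133² − 106·69 = 10375
m = 10375 > 0,  v_rel·d = 133 > 0  ⇒  inside

inside=yes margin=10375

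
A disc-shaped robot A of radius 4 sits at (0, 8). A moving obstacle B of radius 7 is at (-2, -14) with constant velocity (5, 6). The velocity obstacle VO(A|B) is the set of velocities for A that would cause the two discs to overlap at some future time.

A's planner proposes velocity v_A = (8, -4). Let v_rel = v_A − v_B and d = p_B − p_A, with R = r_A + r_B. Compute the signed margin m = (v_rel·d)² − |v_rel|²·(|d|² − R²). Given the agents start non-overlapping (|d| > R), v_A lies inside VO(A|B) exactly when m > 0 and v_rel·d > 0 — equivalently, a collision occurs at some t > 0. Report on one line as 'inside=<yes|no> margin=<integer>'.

d = (-2, -22),  |d|² = 488;  R = 4+7 = 11,  c = 488−11² = 367
v_rel = (3, -10),  |v_rel|² = 109;  v_rel·d = (3)·(-2) + (-10)·(-22) = 214
109·t² − 428·t + 367 = 0  ⇒  m = 214² − 109·367 = 5793
m = 5793 > 0,  v_rel·d = 214 > 0  ⇒  inside

inside=yes margin=5793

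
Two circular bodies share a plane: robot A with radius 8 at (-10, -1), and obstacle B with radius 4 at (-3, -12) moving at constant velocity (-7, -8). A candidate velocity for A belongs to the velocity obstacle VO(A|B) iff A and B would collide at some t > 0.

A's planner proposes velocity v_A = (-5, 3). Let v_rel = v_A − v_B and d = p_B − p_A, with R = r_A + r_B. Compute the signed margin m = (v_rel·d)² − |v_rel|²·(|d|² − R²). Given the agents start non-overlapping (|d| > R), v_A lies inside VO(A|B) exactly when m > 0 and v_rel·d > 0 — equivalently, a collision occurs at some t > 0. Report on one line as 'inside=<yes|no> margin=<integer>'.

d = (7, -11),  |d|² = 170;  R = 8+4 = 12,  c = 170−12² = 26
v_rel = (2, 11),  |v_rel|² = 125;  v_rel·d = (2)·(7) + (11)·(-11) = -107
125·t² + 214·t + 26 = 0  ⇒  m = (-107)² − 125·26 = 8199
m = 8199 > 0,  v_rel·d = -107 < 0  ⇒  outside

inside=no margin=8199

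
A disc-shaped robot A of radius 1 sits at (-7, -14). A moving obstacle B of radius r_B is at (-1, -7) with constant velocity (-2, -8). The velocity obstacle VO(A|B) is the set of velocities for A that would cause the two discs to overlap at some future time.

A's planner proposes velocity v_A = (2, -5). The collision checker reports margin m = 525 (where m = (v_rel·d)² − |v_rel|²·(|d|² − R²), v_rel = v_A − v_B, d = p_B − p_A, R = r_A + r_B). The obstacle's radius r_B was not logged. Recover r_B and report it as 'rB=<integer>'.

m = 525
d = (6, 7);  v_rel = (4, 3),  |v_rel|² = 25
v_rel×d = (4)·(7) − (3)·(6) = 10
since m = R²·25 − 10²:  R² = (100 + 525) / 25 = 25
R = √25 = 5  ⇒  r_B = 5 − 1 = 4

rB=4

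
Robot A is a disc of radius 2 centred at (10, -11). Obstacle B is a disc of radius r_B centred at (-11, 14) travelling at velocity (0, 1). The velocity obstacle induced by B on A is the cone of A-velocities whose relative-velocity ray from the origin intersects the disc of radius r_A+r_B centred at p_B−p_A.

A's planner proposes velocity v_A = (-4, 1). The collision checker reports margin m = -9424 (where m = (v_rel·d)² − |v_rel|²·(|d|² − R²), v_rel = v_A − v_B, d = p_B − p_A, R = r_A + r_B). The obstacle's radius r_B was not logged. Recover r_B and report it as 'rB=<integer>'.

m = -9424
d = (-21, 25);  v_rel = (-4, 0),  |v_rel|² = 16
v_rel×d = (-4)·(25) − (0)·(-21) = -100
since m = R²·16 − (-100)²:  R² = (10000 + -9424) / 16 = 36
R = √36 = 6  ⇒  r_B = 6 − 2 = 4

rB=4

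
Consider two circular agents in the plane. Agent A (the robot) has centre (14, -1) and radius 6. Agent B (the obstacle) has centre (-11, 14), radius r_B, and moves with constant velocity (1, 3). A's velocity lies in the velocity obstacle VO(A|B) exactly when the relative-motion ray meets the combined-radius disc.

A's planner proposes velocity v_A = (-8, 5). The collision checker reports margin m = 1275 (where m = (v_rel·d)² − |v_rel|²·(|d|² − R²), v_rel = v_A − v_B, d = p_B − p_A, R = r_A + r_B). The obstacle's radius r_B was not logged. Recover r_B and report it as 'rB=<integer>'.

m = 1275
d = (-25, 15);  v_rel = (-9, 2),  |v_rel|² = 85
v_rel×d = (-9)·(15) − (2)·(-25) = -85
since m = R²·85 − (-85)²:  R² = (7225 + 1275) / 85 = 100
R = √100 = 10  ⇒  r_B = 10 − 6 = 4

rB=4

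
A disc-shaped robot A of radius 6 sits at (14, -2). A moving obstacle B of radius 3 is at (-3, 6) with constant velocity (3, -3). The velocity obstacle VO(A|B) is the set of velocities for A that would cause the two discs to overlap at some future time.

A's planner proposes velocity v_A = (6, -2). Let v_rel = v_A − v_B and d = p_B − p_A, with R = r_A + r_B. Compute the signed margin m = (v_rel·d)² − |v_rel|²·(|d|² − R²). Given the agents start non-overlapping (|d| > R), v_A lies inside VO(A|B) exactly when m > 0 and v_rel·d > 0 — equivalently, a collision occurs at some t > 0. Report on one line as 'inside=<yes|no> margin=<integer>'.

d = (-17, 8),  |d|² = 353;  R = 6+3 = 9,  c = 353−9² = 272
v_rel = (3, 1),  |v_rel|² = 10;  v_rel·d = (3)·(-17) + (1)·(8) = -43
10·t² + 86·t + 272 = 0  ⇒  m = (-43)² − 10·272 = -871
m = -871 < 0,  v_rel·d = -43 < 0  ⇒  outside

inside=no margin=-871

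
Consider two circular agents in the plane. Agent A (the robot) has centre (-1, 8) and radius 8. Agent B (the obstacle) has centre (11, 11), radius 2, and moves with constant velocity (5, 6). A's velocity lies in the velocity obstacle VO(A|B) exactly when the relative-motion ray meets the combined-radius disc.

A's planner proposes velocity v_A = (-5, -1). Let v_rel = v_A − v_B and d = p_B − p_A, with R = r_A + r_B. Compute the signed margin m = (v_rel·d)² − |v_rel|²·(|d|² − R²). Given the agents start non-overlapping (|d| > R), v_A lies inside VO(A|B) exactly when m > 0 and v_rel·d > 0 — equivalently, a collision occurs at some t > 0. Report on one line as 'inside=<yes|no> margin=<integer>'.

d = (12, 3),  |d|² = 153;  R = 8+2 = 10,  c = 153−10² = 53
v_rel = (-10, -7),  |v_rel|² = 149;  v_rel·d = (-10)·(12) + (-7)·(3) = -141
149·t² + 282·t + 53 = 0  ⇒  m = (-141)² − 149·53 = 11984
m = 11984 > 0,  v_rel·d = -141 < 0  ⇒  outside

inside=no margin=11984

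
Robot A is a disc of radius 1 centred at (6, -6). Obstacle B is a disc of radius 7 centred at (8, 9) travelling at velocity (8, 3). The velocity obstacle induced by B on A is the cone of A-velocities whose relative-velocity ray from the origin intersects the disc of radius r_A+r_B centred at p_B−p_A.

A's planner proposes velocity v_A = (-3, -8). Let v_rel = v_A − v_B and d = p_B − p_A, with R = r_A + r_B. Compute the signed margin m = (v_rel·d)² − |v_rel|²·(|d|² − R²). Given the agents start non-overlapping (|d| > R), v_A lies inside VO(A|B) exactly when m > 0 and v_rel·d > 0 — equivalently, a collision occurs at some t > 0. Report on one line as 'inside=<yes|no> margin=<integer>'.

d = (2, 15),  |d|² = 229;  R = 1+7 = 8,  c = 229−8² = 165
v_rel = (-11, -11),  |v_rel|² = 242;  v_rel·d = (-11)·(2) + (-11)·(15) = -187
242·t² + 374·t + 165 = 0  ⇒  m = (-187)² − 242·165 = -4961
m = -4961 < 0,  v_rel·d = -187 < 0  ⇒  outside

inside=no margin=-4961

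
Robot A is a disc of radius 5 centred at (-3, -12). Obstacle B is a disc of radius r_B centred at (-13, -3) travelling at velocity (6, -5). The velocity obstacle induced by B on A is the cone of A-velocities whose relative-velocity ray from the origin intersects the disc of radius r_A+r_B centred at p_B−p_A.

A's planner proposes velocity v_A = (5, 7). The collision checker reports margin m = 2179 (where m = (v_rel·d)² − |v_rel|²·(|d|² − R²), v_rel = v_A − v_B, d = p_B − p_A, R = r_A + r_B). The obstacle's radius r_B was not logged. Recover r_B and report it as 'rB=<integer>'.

m = 2179
d = (-10, 9);  v_rel = (-1, 12),  |v_rel|² = 145
v_rel×d = (-1)·(9) − (12)·(-10) = 111
since m = R²·145 − 111²:  R² = (12321 + 2179) / 145 = 100
R = √100 = 10  ⇒  r_B = 10 − 5 = 5

rB=5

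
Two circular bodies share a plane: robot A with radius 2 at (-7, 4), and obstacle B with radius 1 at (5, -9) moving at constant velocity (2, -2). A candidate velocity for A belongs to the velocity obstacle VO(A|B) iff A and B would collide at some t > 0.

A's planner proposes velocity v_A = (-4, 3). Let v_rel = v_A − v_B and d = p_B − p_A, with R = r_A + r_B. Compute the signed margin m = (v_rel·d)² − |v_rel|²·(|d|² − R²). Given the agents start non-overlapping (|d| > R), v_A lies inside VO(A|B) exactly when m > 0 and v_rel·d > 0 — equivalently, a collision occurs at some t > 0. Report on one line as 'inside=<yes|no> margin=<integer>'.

d = (12, -13),  |d|² = 313;  R = 2+1 = 3,  c = 313−3² = 304
v_rel = (-6, 5),  |v_rel|² = 61;  v_rel·d = (-6)·(12) + (5)·(-13) = -137
61·t² + 274·t + 304 = 0  ⇒  m = (-137)² − 61·304 = 225
m = 225 > 0,  v_rel·d = -137 < 0  ⇒  outside

inside=no margin=225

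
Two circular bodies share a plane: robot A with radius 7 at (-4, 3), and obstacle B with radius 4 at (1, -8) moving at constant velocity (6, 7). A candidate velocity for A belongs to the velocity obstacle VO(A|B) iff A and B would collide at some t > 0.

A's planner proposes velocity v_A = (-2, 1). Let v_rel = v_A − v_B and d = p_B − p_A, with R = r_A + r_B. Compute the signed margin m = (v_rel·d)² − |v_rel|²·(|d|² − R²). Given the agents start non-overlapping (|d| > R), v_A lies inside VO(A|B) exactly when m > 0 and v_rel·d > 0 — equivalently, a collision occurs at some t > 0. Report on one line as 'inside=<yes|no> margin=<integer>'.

d = (5, -11),  |d|² = 146;  R = 7+4 = 11,  c = 146−11² = 25
v_rel = (-8, -6),  |v_rel|² = 100;  v_rel·d = (-8)·(5) + (-6)·(-11) = 26
100·t² − 52·t + 25 = 0  ⇒  m = 26² − 100·25 = -1824
m = -1824 < 0,  v_rel·d = 26 > 0  ⇒  outside

inside=no margin=-1824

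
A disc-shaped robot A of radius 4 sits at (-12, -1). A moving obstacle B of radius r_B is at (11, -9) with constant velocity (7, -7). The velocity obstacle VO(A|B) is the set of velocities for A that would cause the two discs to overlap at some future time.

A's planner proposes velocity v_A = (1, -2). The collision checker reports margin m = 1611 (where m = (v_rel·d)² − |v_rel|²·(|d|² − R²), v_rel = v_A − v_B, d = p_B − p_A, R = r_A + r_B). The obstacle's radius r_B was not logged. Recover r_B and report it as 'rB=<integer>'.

m = 1611
d = (23, -8);  v_rel = (-6, 5),  |v_rel|² = 61
v_rel×d = (-6)·(-8) − (5)·(23) = -67
since m = R²·61 − (-67)²:  R² = (4489 + 1611) / 61 = 100
R = √100 = 10  ⇒  r_B = 10 − 4 = 6

rB=6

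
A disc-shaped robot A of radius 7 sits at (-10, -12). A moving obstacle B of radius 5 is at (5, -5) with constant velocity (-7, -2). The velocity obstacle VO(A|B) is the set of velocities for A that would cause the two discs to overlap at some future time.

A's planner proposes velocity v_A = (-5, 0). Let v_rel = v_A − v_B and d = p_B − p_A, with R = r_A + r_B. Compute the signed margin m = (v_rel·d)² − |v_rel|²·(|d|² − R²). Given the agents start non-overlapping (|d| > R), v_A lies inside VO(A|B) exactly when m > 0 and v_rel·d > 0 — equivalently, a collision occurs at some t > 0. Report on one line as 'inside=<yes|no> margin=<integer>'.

d = (15, 7),  |d|² = 274;  R = 7+5 = 12,  c = 274−12² = 130
v_rel = (2, 2),  |v_rel|² = 8;  v_rel·d = (2)·(15) + (2)·(7) = 44
8·t² − 88·t + 130 = 0  ⇒  m = 44² − 8·130 = 896
m = 896 > 0,  v_rel·d = 44 > 0  ⇒  inside

inside=yes margin=896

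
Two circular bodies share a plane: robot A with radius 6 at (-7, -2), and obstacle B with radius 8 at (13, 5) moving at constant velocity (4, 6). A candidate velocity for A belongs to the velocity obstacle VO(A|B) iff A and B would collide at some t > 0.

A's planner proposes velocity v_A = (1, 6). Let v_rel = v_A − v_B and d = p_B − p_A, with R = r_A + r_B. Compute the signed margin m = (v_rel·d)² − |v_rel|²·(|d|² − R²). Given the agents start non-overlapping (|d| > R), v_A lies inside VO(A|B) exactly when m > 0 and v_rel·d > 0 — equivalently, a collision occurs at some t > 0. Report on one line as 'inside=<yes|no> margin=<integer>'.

d = (20, 7),  |d|² = 449;  R = 6+8 = 14,  c = 449−14² = 253
v_rel = (-3, 0),  |v_rel|² = 9;  v_rel·d = (-3)·(20) + (0)·(7) = -60
9·t² + 120·t + 253 = 0  ⇒  m = (-60)² − 9·253 = 1323
m = 1323 > 0,  v_rel·d = -60 < 0  ⇒  outside

inside=no margin=1323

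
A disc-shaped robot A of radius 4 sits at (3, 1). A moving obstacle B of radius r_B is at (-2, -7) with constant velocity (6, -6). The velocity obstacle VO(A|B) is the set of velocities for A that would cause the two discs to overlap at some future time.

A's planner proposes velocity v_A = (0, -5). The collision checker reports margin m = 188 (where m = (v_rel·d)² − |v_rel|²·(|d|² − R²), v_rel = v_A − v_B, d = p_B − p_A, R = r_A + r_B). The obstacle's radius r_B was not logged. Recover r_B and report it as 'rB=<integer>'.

m = 188
d = (-5, -8);  v_rel = (-6, 1),  |v_rel|² = 37
v_rel×d = (-6)·(-8) − (1)·(-5) = 53
since m = R²·37 − 53²:  R² = (2809 + 188) / 37 = 81
R = √81 = 9  ⇒  r_B = 9 − 4 = 5

rB=5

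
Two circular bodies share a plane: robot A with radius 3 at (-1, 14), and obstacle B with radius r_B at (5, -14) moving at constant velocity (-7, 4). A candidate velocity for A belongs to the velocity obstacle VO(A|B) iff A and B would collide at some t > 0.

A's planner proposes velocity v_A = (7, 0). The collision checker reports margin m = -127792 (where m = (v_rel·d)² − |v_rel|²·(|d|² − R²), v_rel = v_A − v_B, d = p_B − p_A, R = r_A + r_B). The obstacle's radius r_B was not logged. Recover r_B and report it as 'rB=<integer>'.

m = -127792
d = (6, -28);  v_rel = (14, -4),  |v_rel|² = 212
v_rel×d = (14)·(-28) − (-4)·(6) = -368
since m = R²·212 − (-368)²:  R² = (135424 + -127792) / 212 = 36
R = √36 = 6  ⇒  r_B = 6 − 3 = 3

rB=3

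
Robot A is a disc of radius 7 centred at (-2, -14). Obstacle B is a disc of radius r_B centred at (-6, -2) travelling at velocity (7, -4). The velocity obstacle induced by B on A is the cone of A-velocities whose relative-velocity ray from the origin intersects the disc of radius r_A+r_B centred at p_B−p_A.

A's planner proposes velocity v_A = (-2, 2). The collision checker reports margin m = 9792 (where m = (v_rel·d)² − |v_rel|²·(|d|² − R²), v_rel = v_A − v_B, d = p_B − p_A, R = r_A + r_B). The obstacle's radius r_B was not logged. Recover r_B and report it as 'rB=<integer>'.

m = 9792
d = (-4, 12);  v_rel = (-9, 6),  |v_rel|² = 117
v_rel×d = (-9)·(12) − (6)·(-4) = -84
since m = R²·117 − (-84)²:  R² = (7056 + 9792) / 117 = 144
R = √144 = 12  ⇒  r_B = 12 − 7 = 5

rB=5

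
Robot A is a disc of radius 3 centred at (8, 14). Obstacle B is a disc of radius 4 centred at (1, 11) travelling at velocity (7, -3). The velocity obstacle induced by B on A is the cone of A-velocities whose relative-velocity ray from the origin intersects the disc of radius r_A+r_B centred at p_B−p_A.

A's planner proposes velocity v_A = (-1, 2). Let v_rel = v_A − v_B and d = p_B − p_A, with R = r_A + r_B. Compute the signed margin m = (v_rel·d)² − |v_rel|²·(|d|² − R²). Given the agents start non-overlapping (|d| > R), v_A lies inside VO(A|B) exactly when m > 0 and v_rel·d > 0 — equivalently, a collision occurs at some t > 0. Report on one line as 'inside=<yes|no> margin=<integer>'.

d = (-7, -3),  |d|² = 58;  R = 3+4 = 7,  c = 58−7² = 9
v_rel = (-8, 5),  |v_rel|² = 89;  v_rel·d = (-8)·(-7) + (5)·(-3) = 41
89·t² − 82·t + 9 = 0  ⇒  m = 41² − 89·9 = 880
m = 880 > 0,  v_rel·d = 41 > 0  ⇒  inside

inside=yes margin=880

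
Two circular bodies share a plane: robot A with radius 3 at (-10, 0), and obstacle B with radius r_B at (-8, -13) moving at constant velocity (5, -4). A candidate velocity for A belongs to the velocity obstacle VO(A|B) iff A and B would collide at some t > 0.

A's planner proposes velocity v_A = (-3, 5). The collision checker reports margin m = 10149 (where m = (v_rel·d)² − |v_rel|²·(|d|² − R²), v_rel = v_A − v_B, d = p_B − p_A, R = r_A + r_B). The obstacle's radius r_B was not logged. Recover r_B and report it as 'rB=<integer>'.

m = 10149
d = (2, -13);  v_rel = (-8, 9),  |v_rel|² = 145
v_rel×d = (-8)·(-13) − (9)·(2) = 86
since m = R²·145 − 86²:  R² = (7396 + 10149) / 145 = 121
R = √121 = 11  ⇒  r_B = 11 − 3 = 8

rB=8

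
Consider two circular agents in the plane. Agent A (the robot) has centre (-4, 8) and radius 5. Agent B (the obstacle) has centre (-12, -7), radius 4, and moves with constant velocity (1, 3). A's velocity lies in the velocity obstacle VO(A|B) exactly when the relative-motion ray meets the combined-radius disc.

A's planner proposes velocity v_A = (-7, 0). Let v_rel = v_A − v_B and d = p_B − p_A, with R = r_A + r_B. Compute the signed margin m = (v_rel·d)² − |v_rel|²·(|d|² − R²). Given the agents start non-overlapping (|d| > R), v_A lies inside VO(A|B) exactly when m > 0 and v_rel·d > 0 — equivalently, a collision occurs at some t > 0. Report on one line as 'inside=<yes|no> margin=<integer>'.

d = (-8, -15),  |d|² = 289;  R = 5+4 = 9,  c = 289−9² = 208
v_rel = (-8, -3),  |v_rel|² = 73;  v_rel·d = (-8)·(-8) + (-3)·(-15) = 109
73·t² − 218·t + 208 = 0  ⇒  m = 109² − 73·208 = -3303
m = -3303 < 0,  v_rel·d = 109 > 0  ⇒  outside

inside=no margin=-3303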